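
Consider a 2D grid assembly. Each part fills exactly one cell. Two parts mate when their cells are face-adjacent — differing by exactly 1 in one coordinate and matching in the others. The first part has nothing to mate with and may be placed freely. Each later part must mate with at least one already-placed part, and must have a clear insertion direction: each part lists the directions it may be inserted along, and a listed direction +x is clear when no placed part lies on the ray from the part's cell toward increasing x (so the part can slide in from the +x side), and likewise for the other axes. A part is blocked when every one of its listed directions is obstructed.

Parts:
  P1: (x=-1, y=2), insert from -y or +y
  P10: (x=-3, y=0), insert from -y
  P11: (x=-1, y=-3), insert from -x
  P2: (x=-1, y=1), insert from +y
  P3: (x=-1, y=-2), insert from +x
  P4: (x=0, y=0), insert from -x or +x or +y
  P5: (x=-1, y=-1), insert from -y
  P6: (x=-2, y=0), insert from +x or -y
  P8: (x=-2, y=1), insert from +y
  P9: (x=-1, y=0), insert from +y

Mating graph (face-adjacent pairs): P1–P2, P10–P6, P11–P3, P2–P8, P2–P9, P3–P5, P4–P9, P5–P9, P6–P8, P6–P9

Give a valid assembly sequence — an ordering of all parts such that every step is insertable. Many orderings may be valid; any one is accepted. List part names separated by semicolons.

P5; P3; P11; P9; P2; P6; P10; P8; P1; P4

1. P5@(-1, -1) [-y clear] — {P5}
2. P3@(-1, -2) [+x clear] — {P3, P5}
3. P11@(-1, -3) [-x clear] — {P11, P3, P5}
4. P9@(-1, 0) [+y clear] — {P11, P3, P5, P9}
5. P2@(-1, 1) [+y clear] — {P11, P2, P3, P5, P9}
6. P6@(-2, 0) [-y clear] — {P11, P2, P3, P5, P6, P9}
7. P10@(-3, 0) [-y clear] — {P10, P11, P2, P3, P5, P6, P9}
8. P8@(-2, 1) [+y clear] — {P10, P11, P2, P3, P5, P6, P8, P9}
9. P1@(-1, 2) [+y clear] — {P1, P10, P11, P2, P3, P5, P6, P8, P9}
10. P4@(0, 0) [+x clear] — {P1, P10, P11, P2, P3, P4, P5, P6, P8, P9}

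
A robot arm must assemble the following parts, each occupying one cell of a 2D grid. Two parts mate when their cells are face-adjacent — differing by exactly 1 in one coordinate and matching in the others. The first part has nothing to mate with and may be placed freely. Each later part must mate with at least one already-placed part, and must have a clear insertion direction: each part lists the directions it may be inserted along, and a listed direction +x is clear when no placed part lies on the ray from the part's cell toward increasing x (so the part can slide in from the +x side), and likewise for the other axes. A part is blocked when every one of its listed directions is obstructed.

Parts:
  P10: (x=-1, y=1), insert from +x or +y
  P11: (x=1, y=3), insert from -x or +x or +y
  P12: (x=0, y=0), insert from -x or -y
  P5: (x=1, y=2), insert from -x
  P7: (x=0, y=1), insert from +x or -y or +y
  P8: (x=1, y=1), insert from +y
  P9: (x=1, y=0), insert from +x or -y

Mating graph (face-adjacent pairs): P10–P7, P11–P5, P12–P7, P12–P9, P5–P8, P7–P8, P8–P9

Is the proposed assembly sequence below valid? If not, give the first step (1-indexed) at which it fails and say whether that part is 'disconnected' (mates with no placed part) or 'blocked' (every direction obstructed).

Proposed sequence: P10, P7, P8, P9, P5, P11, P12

Valid

1. P10@(-1, 1) [+x clear] — {P10}
2. P7@(0, 1) [+x clear] — {P10, P7}
3. P8@(1, 1) [+y clear] — {P10, P7, P8}
4. P9@(1, 0) [+x clear] — {P10, P7, P8, P9}
5. P5@(1, 2) [-x clear] — {P10, P5, P7, P8, P9}
6. P11@(1, 3) [-x clear] — {P10, P11, P5, P7, P8, P9}
7. P12@(0, 0) [-x clear] — {P10, P11, P12, P5, P7, P8, P9}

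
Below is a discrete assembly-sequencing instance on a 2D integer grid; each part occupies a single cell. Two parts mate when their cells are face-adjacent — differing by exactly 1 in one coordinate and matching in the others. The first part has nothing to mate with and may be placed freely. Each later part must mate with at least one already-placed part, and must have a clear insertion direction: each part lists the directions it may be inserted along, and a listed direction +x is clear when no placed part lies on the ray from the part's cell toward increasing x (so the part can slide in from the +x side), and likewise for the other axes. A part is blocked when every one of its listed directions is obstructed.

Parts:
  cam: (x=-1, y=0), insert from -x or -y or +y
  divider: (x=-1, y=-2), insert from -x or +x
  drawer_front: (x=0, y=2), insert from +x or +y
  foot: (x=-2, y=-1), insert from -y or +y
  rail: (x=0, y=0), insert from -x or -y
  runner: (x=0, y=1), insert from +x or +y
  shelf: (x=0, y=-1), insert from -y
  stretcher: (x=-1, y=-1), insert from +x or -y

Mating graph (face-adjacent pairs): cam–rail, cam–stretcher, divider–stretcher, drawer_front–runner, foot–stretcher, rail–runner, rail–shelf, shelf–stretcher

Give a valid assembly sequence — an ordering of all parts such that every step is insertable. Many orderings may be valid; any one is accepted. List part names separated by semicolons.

1. foot@(-2, -1) [-y clear] — {foot}
2. stretcher@(-1, -1) [+x clear] — {foot, stretcher}
3. divider@(-1, -2) [-x clear] — {divider, foot, stretcher}
4. cam@(-1, 0) [-x clear] — {cam, divider, foot, stretcher}
5. rail@(0, 0) [-y clear] — {cam, divider, foot, rail, stretcher}
6. shelf@(0, -1) [-y clear] — {cam, divider, foot, rail, shelf, stretcher}
7. runner@(0, 1) [+x clear] — {cam, divider, foot, rail, runner, shelf, stretcher}
8. drawer_front@(0, 2) [+x clear] — {cam, divider, drawer_front, foot, rail, runner, shelf, stretcher}

foot; stretcher; divider; cam; rail; shelf; runner; drawer_front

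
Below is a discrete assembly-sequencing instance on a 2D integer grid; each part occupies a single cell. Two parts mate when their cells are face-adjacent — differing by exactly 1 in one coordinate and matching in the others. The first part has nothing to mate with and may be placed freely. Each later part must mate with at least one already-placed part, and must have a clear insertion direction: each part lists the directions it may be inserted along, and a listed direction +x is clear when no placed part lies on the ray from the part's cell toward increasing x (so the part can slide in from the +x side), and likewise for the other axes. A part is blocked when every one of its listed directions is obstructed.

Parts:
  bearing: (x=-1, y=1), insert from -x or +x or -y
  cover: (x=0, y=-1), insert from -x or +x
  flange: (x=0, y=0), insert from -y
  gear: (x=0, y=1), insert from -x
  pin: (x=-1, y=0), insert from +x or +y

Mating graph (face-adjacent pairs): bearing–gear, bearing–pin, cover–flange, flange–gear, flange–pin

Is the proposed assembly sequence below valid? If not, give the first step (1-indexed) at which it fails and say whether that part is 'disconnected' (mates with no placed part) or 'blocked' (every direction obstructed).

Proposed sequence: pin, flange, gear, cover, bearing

1. pin@(-1, 0) [+x clear] — {pin}
2. flange@(0, 0) [-y clear] — {flange, pin}
3. gear@(0, 1) [-x clear] — {flange, gear, pin}
4. cover@(0, -1) [-x clear] — {cover, flange, gear, pin}
5. bearing@(-1, 1) [-x clear] — {bearing, cover, flange, gear, pin}

Valid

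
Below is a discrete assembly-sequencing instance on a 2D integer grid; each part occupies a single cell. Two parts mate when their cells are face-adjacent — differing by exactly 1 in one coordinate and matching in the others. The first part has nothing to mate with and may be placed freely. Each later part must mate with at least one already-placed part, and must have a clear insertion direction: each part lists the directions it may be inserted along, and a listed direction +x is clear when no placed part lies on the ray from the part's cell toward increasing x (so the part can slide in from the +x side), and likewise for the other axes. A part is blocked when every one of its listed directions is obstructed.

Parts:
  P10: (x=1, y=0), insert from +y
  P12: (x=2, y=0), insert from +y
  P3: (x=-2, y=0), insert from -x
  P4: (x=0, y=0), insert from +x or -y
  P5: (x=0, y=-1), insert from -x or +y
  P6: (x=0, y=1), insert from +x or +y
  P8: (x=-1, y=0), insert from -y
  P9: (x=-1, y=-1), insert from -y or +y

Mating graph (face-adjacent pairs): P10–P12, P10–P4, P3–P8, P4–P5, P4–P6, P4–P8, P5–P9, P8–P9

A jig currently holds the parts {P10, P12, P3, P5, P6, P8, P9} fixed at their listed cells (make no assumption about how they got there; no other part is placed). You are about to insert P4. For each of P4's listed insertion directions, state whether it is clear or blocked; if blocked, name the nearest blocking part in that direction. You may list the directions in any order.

+x: blocked by P10; -y: blocked by P5

+x: nearest on ray is P10@(1, 0) ⇒ blocked
-y: nearest on ray is P5@(0, -1) ⇒ blocked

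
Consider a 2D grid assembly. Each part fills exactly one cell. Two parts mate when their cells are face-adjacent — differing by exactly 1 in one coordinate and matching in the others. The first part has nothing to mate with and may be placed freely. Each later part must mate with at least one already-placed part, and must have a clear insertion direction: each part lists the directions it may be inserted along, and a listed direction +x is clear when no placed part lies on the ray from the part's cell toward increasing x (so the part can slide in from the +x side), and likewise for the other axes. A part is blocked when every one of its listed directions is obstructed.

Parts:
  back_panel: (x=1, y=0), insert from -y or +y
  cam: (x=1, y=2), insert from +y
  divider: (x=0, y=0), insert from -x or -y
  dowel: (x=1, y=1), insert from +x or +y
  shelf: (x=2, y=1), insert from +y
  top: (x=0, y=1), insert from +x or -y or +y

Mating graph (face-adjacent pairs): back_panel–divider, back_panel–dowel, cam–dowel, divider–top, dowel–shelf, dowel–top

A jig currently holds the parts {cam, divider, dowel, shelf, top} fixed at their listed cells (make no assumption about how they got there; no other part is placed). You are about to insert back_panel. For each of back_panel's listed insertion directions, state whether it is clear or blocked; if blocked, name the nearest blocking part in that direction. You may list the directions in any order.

+y: blocked by dowel; -y: clear

-y: ray from back_panel(1, 0) has no placed part ⇒ clear
+y: nearest on ray is dowel@(1, 1) ⇒ blocked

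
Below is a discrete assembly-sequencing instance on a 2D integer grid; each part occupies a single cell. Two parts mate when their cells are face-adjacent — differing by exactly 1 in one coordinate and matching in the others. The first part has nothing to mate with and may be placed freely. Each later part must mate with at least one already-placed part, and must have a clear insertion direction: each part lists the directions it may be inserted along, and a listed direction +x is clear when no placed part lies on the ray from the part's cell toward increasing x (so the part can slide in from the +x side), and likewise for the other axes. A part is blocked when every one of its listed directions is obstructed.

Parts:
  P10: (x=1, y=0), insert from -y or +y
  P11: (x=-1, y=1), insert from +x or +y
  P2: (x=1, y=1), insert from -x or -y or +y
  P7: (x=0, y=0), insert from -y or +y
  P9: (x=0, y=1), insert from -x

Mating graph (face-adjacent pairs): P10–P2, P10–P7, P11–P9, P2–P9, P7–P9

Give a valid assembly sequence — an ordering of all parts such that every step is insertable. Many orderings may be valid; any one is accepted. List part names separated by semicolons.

P7; P9; P11; P10; P2

1. P7@(0, 0) [-y clear] — {P7}
2. P9@(0, 1) [-x clear] — {P7, P9}
3. P11@(-1, 1) [+y clear] — {P11, P7, P9}
4. P10@(1, 0) [-y clear] — {P10, P11, P7, P9}
5. P2@(1, 1) [+y clear] — {P10, P11, P2, P7, P9}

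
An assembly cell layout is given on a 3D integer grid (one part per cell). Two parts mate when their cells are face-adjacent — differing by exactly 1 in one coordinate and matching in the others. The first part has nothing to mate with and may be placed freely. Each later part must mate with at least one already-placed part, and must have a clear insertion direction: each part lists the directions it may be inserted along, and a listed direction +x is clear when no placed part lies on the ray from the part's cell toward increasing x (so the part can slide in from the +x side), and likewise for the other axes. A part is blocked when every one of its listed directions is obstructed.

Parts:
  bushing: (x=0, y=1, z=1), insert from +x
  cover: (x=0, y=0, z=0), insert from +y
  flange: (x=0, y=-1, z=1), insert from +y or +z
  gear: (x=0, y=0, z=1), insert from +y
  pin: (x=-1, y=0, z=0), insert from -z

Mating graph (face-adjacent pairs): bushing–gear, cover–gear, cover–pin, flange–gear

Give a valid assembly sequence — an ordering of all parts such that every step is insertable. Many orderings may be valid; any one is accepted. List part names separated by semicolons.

cover; pin; gear; bushing; flange

1. cover@(0, 0, 0) [+y clear] — {cover}
2. pin@(-1, 0, 0) [-z clear] — {cover, pin}
3. gear@(0, 0, 1) [+y clear] — {cover, gear, pin}
4. bushing@(0, 1, 1) [+x clear] — {bushing, cover, gear, pin}
5. flange@(0, -1, 1) [+z clear] — {bushing, cover, flange, gear, pin}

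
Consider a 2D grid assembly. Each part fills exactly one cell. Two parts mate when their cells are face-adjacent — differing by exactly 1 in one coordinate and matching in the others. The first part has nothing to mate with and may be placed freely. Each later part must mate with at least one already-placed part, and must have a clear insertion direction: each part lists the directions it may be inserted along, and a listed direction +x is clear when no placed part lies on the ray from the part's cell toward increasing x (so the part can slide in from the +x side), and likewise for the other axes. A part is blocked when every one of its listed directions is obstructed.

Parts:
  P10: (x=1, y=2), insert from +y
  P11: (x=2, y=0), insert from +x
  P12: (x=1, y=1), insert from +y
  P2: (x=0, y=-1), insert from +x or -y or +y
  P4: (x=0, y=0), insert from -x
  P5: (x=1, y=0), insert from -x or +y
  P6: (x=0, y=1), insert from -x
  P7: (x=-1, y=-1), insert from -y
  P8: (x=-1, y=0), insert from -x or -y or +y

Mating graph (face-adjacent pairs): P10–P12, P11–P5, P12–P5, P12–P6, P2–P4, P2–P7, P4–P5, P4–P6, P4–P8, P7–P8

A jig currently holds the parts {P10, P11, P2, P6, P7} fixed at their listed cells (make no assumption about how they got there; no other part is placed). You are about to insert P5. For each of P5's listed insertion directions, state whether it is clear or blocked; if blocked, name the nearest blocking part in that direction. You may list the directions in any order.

+y: blocked by P10; -x: clear

-x: ray from P5(1, 0) has no placed part ⇒ clear
+y: nearest on ray is P10@(1, 2) ⇒ blocked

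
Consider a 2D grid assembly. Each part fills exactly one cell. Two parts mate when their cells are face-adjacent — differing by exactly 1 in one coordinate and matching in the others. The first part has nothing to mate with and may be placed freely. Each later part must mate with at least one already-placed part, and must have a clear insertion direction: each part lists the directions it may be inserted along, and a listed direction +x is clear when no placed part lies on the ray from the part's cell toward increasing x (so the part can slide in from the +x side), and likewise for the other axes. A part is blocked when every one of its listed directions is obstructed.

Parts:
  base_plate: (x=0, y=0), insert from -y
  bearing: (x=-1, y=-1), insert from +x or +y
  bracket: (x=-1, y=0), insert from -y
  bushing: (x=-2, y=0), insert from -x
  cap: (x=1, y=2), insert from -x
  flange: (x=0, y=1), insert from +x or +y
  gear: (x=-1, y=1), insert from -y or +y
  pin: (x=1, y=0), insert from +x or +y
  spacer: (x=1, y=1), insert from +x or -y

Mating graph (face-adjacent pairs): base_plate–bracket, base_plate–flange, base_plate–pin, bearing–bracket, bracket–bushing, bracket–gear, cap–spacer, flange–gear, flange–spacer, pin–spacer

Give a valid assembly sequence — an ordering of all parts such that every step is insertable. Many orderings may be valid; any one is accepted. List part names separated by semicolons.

flange; spacer; cap; gear; pin; base_plate; bracket; bushing; bearing

1. flange@(0, 1) [+x clear] — {flange}
2. spacer@(1, 1) [+x clear] — {flange, spacer}
3. cap@(1, 2) [-x clear] — {cap, flange, spacer}
4. gear@(-1, 1) [-y clear] — {cap, flange, gear, spacer}
5. pin@(1, 0) [+x clear] — {cap, flange, gear, pin, spacer}
6. base_plate@(0, 0) [-y clear] — {base_plate, cap, flange, gear, pin, spacer}
7. bracket@(-1, 0) [-y clear] — {base_plate, bracket, cap, flange, gear, pin, spacer}
8. bushing@(-2, 0) [-x clear] — {base_plate, bracket, bushing, cap, flange, gear, pin, spacer}
9. bearing@(-1, -1) [+x clear] — {base_plate, bearing, bracket, bushing, cap, flange, gear, pin, spacer}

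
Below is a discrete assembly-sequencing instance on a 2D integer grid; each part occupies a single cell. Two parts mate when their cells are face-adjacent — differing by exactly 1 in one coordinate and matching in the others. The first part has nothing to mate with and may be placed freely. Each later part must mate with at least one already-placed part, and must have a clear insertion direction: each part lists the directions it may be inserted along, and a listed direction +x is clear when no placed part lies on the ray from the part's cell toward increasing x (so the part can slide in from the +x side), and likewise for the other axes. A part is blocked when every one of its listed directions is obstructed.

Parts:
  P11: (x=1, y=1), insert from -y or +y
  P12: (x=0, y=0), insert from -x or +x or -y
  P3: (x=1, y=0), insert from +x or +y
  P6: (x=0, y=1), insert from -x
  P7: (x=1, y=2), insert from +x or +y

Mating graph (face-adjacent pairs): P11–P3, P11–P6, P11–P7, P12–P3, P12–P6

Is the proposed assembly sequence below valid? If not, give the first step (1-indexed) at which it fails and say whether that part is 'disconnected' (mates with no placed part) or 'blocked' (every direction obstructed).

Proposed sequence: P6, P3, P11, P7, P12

Invalid at step 2 (disconnected)

1. P6@(0, 1) [-x clear] — {P6}
2. P3@(1, 0) — no placed neighbour ⇒ disconnected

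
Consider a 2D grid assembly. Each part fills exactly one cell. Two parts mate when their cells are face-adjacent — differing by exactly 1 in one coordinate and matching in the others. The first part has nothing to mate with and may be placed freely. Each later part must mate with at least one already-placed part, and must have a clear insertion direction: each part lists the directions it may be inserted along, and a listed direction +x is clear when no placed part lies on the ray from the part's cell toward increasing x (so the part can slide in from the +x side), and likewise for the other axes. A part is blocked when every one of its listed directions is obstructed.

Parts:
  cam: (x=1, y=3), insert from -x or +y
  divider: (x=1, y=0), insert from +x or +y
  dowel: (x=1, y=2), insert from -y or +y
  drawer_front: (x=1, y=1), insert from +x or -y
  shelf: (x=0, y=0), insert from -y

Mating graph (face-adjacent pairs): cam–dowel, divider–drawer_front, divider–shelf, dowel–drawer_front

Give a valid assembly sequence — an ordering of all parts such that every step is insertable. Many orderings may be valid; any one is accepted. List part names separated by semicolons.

1. dowel@(1, 2) [-y clear] — {dowel}
2. cam@(1, 3) [-x clear] — {cam, dowel}
3. drawer_front@(1, 1) [+x clear] — {cam, dowel, drawer_front}
4. divider@(1, 0) [+x clear] — {cam, divider, dowel, drawer_front}
5. shelf@(0, 0) [-y clear] — {cam, divider, dowel, drawer_front, shelf}

dowel; cam; drawer_front; divider; shelf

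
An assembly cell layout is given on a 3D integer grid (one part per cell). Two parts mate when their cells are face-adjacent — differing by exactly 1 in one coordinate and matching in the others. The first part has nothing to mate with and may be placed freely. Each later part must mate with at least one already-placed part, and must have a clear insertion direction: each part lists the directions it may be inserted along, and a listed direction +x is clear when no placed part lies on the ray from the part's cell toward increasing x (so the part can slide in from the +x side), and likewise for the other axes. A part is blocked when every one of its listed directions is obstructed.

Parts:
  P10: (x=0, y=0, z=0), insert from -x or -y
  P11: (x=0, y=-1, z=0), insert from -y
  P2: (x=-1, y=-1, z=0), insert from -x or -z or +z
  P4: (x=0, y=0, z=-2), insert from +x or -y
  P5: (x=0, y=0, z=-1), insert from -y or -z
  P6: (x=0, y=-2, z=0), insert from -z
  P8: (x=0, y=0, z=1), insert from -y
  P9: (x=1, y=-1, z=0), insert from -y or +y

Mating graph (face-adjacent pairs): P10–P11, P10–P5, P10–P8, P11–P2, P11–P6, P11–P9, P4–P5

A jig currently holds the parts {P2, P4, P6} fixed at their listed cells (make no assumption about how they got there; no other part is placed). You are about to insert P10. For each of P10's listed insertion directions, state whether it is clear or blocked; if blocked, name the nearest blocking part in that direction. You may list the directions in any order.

-x: ray from P10(0, 0, 0) has no placed part ⇒ clear
-y: nearest on ray is P6@(0, -2, 0) ⇒ blocked

-x: clear; -y: blocked by P6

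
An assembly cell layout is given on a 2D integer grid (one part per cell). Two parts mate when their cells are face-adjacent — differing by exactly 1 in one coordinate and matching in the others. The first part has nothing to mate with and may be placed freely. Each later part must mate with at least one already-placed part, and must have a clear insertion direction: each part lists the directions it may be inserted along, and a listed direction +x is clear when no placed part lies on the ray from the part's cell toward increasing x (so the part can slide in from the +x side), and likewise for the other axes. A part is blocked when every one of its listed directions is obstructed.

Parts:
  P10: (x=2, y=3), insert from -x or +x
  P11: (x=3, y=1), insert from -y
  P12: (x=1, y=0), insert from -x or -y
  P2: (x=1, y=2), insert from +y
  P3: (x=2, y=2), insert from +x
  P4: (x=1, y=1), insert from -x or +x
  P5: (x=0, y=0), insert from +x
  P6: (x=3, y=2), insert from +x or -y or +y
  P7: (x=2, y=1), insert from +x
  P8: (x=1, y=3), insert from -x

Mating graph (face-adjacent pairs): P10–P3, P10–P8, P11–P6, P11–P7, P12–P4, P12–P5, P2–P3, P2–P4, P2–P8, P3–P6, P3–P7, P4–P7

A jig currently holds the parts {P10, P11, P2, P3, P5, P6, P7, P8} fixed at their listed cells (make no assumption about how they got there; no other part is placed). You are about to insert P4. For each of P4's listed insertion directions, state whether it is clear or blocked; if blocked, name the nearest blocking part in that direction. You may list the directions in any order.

+x: blocked by P7; -x: clear

-x: ray from P4(1, 1) has no placed part ⇒ clear
+x: nearest on ray is P7@(2, 1) ⇒ blocked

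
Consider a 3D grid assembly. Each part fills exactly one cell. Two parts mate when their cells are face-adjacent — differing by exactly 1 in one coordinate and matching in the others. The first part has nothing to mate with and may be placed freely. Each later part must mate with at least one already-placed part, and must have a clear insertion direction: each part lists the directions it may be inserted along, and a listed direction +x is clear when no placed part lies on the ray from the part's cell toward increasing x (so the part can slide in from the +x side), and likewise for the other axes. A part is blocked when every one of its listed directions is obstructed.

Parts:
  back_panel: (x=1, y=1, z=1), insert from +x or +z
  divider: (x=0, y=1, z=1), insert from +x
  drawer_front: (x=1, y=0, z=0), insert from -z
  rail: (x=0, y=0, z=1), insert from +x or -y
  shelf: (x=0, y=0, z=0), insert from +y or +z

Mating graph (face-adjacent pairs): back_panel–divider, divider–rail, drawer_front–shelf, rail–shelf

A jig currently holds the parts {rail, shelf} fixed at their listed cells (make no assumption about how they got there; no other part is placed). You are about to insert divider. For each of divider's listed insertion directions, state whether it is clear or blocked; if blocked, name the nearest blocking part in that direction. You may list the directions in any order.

+x: ray from divider(0, 1, 1) has no placed part ⇒ clear

+x: clear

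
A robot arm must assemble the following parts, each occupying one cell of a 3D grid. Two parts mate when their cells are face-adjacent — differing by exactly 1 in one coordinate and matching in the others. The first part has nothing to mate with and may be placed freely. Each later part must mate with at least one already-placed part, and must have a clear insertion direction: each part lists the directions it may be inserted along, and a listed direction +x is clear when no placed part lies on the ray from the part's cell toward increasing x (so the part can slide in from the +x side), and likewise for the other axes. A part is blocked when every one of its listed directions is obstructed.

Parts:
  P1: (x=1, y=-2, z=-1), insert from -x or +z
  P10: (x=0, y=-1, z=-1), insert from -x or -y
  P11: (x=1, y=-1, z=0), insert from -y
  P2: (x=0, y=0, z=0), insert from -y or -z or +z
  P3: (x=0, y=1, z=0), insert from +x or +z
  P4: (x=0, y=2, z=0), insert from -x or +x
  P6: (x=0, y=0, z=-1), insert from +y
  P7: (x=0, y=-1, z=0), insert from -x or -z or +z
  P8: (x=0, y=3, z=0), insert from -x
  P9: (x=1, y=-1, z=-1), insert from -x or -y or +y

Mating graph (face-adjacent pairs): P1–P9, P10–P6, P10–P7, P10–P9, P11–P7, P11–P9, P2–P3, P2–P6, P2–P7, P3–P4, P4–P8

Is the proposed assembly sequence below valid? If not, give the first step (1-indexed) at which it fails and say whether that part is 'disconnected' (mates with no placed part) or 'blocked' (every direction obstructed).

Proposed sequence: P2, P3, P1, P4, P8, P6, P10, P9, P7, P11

1. P2@(0, 0, 0) [-y clear] — {P2}
2. P3@(0, 1, 0) [+x clear] — {P2, P3}
3. P1@(1, -2, -1) — no placed neighbour ⇒ disconnected

Invalid at step 3 (disconnected)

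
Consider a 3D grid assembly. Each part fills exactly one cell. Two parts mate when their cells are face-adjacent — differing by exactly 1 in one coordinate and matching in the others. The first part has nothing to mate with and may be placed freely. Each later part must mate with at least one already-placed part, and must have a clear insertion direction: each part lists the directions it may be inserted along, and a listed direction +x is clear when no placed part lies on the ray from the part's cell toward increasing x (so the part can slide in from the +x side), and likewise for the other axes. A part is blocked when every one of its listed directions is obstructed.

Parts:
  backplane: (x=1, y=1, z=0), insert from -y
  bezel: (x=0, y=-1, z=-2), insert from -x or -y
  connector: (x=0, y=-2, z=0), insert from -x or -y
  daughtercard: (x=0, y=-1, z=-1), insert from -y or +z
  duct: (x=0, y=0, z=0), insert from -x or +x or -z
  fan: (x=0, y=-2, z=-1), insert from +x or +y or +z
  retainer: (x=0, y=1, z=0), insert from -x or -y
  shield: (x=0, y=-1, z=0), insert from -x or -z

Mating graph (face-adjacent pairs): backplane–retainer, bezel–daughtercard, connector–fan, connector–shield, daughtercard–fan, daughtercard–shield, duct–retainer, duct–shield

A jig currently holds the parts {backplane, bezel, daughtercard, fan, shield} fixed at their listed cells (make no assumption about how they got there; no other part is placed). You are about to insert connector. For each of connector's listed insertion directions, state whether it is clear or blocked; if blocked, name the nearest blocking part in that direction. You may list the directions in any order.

-x: clear; -y: clear

-x: ray from connector(0, -2, 0) has no placed part ⇒ clear
-y: ray from connector(0, -2, 0) has no placed part ⇒ clear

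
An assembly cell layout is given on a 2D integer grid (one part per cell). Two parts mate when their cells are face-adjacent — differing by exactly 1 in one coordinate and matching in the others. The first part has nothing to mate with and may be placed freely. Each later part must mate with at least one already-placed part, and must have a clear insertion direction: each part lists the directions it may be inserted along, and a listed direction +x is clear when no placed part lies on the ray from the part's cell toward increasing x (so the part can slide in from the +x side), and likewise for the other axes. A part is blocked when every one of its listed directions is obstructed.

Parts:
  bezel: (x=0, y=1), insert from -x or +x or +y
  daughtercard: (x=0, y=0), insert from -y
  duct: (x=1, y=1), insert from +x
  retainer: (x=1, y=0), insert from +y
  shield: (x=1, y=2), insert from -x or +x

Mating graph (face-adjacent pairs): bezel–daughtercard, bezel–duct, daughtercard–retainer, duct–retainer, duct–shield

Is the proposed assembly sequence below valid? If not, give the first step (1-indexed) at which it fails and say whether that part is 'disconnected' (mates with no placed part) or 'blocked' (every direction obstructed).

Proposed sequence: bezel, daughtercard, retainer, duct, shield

1. bezel@(0, 1) [-x clear] — {bezel}
2. daughtercard@(0, 0) [-y clear] — {bezel, daughtercard}
3. retainer@(1, 0) [+y clear] — {bezel, daughtercard, retainer}
4. duct@(1, 1) [+x clear] — {bezel, daughtercard, duct, retainer}
5. shield@(1, 2) [-x clear] — {bezel, daughtercard, duct, retainer, shield}

Valid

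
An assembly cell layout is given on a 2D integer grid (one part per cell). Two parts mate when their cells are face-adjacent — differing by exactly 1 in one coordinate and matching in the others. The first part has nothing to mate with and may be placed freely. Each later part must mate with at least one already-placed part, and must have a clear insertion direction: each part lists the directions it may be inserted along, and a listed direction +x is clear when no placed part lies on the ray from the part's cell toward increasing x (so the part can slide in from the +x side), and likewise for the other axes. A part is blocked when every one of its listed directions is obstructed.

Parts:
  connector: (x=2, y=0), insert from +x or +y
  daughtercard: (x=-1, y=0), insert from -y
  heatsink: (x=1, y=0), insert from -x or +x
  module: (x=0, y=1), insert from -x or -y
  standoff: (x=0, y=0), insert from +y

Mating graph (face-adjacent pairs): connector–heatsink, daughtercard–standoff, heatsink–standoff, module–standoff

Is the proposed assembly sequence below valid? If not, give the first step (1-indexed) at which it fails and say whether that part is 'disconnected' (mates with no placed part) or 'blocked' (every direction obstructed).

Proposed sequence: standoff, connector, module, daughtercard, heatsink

Invalid at step 2 (disconnected)

1. standoff@(0, 0) [+y clear] — {standoff}
2. connector@(2, 0) — no placed neighbour ⇒ disconnected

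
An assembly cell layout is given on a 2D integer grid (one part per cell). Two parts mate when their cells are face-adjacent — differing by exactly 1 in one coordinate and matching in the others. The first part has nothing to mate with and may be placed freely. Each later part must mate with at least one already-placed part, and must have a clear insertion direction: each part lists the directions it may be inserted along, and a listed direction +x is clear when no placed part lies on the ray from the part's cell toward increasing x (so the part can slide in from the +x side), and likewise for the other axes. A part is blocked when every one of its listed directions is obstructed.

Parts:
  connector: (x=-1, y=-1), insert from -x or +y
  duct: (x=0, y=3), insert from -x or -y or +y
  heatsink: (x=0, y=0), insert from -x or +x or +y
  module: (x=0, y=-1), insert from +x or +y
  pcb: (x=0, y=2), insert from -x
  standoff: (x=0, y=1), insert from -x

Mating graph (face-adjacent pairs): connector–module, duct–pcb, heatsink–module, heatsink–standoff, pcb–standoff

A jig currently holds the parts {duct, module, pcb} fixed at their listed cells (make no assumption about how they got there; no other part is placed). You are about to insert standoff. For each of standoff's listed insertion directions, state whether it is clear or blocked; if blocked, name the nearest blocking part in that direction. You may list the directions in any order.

-x: ray from standoff(0, 1) has no placed part ⇒ clear

-x: clear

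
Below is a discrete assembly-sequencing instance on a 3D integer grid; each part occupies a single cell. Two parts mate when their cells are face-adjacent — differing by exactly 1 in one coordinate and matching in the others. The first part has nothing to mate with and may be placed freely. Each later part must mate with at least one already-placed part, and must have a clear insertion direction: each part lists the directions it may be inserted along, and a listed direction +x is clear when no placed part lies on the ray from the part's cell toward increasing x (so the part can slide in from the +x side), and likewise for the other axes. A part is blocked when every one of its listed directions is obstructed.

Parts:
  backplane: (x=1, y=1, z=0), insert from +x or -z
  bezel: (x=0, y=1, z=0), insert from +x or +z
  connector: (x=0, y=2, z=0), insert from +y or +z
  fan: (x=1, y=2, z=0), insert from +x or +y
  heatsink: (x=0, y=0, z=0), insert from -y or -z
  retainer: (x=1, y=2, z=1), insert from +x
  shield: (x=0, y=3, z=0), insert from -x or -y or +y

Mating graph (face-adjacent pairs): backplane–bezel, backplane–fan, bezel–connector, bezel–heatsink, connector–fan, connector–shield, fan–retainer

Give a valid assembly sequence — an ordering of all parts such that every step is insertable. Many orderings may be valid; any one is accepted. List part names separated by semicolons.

1. connector@(0, 2, 0) [+y clear] — {connector}
2. fan@(1, 2, 0) [+x clear] — {connector, fan}
3. backplane@(1, 1, 0) [+x clear] — {backplane, connector, fan}
4. shield@(0, 3, 0) [-x clear] — {backplane, connector, fan, shield}
5. bezel@(0, 1, 0) [+z clear] — {backplane, bezel, connector, fan, shield}
6. heatsink@(0, 0, 0) [-y clear] — {backplane, bezel, connector, fan, heatsink, shield}
7. retainer@(1, 2, 1) [+x clear] — {backplane, bezel, connector, fan, heatsink, retainer, shield}

connector; fan; backplane; shield; bezel; heatsink; retainer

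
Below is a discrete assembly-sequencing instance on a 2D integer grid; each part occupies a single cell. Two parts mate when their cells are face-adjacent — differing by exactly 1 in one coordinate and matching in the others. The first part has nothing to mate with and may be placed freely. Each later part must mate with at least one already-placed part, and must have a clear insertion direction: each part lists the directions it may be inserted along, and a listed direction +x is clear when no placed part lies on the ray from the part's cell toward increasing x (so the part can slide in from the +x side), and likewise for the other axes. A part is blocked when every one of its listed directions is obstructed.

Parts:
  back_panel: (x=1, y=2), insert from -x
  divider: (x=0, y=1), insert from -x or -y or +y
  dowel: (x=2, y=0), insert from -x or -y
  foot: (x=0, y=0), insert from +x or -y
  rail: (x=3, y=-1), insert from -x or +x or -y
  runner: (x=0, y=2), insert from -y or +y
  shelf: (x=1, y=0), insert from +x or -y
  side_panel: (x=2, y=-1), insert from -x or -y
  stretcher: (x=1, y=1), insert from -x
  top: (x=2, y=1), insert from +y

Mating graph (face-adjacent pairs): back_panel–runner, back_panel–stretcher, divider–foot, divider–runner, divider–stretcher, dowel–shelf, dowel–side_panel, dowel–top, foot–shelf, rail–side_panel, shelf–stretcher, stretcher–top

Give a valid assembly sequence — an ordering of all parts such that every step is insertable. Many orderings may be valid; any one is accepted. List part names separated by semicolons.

1. side_panel@(2, -1) [-x clear] — {side_panel}
2. rail@(3, -1) [+x clear] — {rail, side_panel}
3. dowel@(2, 0) [-x clear] — {dowel, rail, side_panel}
4. top@(2, 1) [+y clear] — {dowel, rail, side_panel, top}
5. shelf@(1, 0) [-y clear] — {dowel, rail, shelf, side_panel, top}
6. stretcher@(1, 1) [-x clear] — {dowel, rail, shelf, side_panel, stretcher, top}
7. divider@(0, 1) [-x clear] — {divider, dowel, rail, shelf, side_panel, stretcher, top}
8. back_panel@(1, 2) [-x clear] — {back_panel, divider, dowel, rail, shelf, side_panel, stretcher, top}
9. runner@(0, 2) [+y clear] — {back_panel, divider, dowel, rail, runner, shelf, side_panel, stretcher, top}
10. foot@(0, 0) [-y clear] — {back_panel, divider, dowel, foot, rail, runner, shelf, side_panel, stretcher, top}

side_panel; rail; dowel; top; shelf; stretcher; divider; back_panel; runner; foot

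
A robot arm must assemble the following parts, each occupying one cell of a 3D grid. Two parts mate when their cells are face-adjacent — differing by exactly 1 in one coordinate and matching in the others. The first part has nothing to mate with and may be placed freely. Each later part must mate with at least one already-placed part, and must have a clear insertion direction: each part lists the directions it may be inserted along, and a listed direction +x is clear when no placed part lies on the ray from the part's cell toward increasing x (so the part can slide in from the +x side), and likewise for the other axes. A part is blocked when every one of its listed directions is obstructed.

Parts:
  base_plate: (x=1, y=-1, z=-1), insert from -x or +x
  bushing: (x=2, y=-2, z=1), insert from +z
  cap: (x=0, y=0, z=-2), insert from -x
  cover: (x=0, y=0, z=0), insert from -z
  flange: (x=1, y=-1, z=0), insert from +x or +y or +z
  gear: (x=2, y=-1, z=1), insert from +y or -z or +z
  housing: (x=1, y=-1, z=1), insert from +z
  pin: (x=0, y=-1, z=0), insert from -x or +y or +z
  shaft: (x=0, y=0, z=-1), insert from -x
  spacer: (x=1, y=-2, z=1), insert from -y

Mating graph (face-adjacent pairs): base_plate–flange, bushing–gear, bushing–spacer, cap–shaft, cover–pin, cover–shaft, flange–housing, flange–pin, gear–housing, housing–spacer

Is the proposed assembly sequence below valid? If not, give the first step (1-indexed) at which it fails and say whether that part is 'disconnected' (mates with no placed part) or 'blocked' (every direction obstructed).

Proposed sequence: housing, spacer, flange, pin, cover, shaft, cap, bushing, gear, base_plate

Valid

1. housing@(1, -1, 1) [+z clear] — {housing}
2. spacer@(1, -2, 1) [-y clear] — {housing, spacer}
3. flange@(1, -1, 0) [+x clear] — {flange, housing, spacer}
4. pin@(0, -1, 0) [-x clear] — {flange, housing, pin, spacer}
5. cover@(0, 0, 0) [-z clear] — {cover, flange, housing, pin, spacer}
6. shaft@(0, 0, -1) [-x clear] — {cover, flange, housing, pin, shaft, spacer}
7. cap@(0, 0, -2) [-x clear] — {cap, cover, flange, housing, pin, shaft, spacer}
8. bushing@(2, -2, 1) [+z clear] — {bushing, cap, cover, flange, housing, pin, shaft, spacer}
9. gear@(2, -1, 1) [+y clear] — {bushing, cap, cover, flange, gear, housing, pin, shaft, spacer}
10. base_plate@(1, -1, -1) [-x clear] — {base_plate, bushing, cap, cover, flange, gear, housing, pin, shaft, spacer}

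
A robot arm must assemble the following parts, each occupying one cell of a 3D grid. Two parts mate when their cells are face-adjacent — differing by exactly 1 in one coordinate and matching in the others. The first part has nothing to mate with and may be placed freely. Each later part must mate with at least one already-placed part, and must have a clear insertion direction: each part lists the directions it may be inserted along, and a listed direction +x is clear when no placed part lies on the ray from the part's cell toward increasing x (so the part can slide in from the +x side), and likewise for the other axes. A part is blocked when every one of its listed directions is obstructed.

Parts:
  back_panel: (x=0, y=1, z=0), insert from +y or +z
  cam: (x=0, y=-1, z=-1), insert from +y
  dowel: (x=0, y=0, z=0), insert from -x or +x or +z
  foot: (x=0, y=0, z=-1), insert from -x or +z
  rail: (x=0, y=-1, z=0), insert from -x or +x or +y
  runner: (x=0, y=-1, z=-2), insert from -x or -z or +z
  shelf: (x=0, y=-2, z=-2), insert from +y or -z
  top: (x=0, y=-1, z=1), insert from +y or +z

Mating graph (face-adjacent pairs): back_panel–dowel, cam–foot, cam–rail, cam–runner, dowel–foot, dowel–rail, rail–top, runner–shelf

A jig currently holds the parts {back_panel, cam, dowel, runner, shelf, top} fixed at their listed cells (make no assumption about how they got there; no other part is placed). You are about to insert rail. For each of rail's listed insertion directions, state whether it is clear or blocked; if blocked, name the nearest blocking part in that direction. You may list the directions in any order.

+x: clear; +y: blocked by dowel; -x: clear

-x: ray from rail(0, -1, 0) has no placed part ⇒ clear
+x: ray from rail(0, -1, 0) has no placed part ⇒ clear
+y: nearest on ray is dowel@(0, 0, 0) ⇒ blocked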